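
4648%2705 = 1943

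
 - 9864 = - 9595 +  - 269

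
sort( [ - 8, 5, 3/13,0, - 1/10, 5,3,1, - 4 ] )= [ - 8,-4, - 1/10,0,3/13,1,3, 5,5]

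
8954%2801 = 551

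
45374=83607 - 38233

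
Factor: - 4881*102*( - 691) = 344022642=2^1*3^2*17^1*691^1  *1627^1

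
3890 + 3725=7615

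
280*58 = 16240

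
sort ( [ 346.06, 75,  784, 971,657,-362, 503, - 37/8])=[-362,-37/8  ,  75,346.06 , 503,  657, 784,  971 ] 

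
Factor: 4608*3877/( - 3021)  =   - 2^9*3^1*19^(-1)*53^(-1)*3877^1 = -5955072/1007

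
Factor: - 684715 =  - 5^1*136943^1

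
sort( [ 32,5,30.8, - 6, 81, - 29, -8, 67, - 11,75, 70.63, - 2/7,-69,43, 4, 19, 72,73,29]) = [ - 69 , - 29, - 11,  -  8,  -  6, - 2/7,4, 5, 19,29,30.8,32, 43,67 , 70.63,72,  73,75, 81]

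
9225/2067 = 3075/689 = 4.46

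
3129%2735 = 394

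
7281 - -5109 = 12390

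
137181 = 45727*3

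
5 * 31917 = 159585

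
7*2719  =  19033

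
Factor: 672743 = 672743^1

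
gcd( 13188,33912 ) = 1884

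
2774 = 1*2774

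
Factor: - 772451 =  - 772451^1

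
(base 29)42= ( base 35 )3d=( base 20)5i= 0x76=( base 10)118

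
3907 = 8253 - 4346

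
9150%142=62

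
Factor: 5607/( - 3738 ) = -2^( - 1)*3^1 = - 3/2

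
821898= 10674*77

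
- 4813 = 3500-8313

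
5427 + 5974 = 11401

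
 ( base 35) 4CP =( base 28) 6MP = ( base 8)12341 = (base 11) 401A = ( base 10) 5345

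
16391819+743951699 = 760343518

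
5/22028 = 5/22028= 0.00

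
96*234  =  22464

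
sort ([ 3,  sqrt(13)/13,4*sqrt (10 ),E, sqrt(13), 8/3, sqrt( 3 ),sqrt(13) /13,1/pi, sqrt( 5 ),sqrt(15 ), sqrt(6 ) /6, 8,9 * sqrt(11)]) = [ sqrt( 13 )/13,sqrt(13 )/13, 1/pi,sqrt(  6) /6,sqrt( 3 ), sqrt( 5 ),8/3,E , 3, sqrt( 13),  sqrt(15),8,4* sqrt (10 ),9 * sqrt ( 11 )] 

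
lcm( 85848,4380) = 429240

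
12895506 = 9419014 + 3476492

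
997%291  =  124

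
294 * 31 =9114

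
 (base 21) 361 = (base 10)1450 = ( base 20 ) 3ca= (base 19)406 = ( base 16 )5aa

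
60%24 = 12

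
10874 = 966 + 9908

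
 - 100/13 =-100/13= - 7.69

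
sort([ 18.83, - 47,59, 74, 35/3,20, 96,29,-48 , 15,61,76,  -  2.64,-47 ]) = [-48, - 47, - 47,-2.64, 35/3, 15,18.83 , 20,29,59 , 61,74,76, 96]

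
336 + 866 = 1202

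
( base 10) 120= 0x78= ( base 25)4K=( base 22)5a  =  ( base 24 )50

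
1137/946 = 1137/946= 1.20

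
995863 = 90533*11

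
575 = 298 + 277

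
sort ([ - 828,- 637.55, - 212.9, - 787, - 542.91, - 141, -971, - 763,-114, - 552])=[ - 971,-828, -787 , - 763,- 637.55, - 552, - 542.91, - 212.9, - 141,- 114] 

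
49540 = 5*9908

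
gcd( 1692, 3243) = 141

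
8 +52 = 60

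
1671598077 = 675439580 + 996158497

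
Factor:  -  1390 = -2^1*5^1*139^1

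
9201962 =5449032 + 3752930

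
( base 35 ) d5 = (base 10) 460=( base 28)GC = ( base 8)714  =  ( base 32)EC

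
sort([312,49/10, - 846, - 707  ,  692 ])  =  [ -846,- 707,49/10, 312, 692] 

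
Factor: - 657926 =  - 2^1*313^1* 1051^1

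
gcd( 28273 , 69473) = 1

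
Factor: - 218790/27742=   -765/97 = - 3^2* 5^1* 17^1*97^(-1)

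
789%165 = 129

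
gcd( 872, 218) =218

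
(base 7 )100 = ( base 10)49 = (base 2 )110001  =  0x31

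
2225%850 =525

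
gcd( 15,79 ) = 1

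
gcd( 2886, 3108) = 222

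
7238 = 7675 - 437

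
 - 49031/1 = -49031 = - 49031.00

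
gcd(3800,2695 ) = 5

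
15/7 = 2 + 1/7=2.14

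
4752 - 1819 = 2933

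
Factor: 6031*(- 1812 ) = -10928172 = -  2^2*3^1*37^1 * 151^1*163^1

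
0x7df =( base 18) 63H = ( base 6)13155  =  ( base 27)2KH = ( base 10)2015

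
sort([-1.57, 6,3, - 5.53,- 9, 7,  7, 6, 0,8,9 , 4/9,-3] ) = [ - 9, - 5.53,-3,  -  1.57, 0, 4/9 , 3, 6, 6, 7, 7,8,9]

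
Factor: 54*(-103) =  - 2^1* 3^3*103^1 = - 5562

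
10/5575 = 2/1115=0.00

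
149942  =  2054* 73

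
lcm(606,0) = 0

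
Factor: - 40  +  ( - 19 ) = -59 = -59^1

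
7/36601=7/36601 = 0.00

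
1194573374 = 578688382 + 615884992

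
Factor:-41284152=- 2^3*3^2*7^1 * 13^1*6301^1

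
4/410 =2/205 = 0.01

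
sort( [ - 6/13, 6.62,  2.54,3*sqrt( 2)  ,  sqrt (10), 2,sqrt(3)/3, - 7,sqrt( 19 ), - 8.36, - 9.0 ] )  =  [ - 9.0, - 8.36, - 7, - 6/13,  sqrt(3 )/3,2, 2.54,sqrt(10),3*sqrt(2 ),sqrt(19),6.62 ] 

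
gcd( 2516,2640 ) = 4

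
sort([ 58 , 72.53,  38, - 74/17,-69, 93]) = [ -69, - 74/17, 38,58, 72.53,93 ]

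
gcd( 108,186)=6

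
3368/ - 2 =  - 1684+ 0/1 =- 1684.00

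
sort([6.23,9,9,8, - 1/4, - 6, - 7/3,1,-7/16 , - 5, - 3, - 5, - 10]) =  [ - 10,-6, - 5  ,-5, - 3,-7/3, - 7/16, - 1/4,1,6.23,8, 9, 9]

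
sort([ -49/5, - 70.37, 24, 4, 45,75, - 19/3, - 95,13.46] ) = [ - 95, - 70.37, - 49/5 , - 19/3,4, 13.46,24, 45, 75 ]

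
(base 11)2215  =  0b101101101000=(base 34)2HU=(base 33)2mg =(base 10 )2920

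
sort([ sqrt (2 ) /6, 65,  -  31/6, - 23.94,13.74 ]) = [ - 23.94, - 31/6,sqrt ( 2) /6 , 13.74, 65]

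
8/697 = 8/697 = 0.01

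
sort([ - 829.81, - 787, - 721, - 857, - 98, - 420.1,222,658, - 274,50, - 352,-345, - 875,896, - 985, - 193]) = [ - 985, - 875, - 857,-829.81,- 787,- 721, - 420.1, - 352, - 345, - 274, - 193,-98,50 , 222, 658, 896]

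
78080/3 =78080/3 = 26026.67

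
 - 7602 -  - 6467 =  - 1135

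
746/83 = 8  +  82/83 = 8.99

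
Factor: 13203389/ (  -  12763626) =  - 2^( - 1)*3^ ( - 1)*61^1 * 263^1*823^1*2127271^( - 1)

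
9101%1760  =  301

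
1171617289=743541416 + 428075873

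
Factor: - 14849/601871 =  - 31^1*43^( - 1 )*479^1 *13997^( -1)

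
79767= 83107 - 3340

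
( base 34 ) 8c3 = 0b10010110111011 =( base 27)d6k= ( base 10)9659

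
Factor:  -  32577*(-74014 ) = 2411154078=2^1 * 3^1  *  23^1*1609^1 * 10859^1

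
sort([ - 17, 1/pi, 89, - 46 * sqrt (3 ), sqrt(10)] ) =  [ - 46*sqrt(3), - 17,  1/pi, sqrt(10), 89]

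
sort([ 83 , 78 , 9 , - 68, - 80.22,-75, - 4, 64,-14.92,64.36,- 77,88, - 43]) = [ - 80.22 , - 77,-75, - 68, - 43, - 14.92,-4,  9,64, 64.36,78,83, 88] 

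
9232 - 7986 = 1246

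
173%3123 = 173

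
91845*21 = 1928745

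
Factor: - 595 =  - 5^1*7^1*17^1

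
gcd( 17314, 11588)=2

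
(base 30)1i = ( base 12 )40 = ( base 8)60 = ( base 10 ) 48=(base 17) 2E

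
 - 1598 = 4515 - 6113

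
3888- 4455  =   - 567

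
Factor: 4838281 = 7^1*691183^1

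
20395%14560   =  5835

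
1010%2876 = 1010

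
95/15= 6 + 1/3= 6.33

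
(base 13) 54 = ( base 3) 2120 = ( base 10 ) 69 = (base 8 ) 105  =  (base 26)2h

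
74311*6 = 445866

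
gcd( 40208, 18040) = 8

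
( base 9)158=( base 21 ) 68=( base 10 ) 134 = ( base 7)251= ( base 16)86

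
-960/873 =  - 320/291 = -1.10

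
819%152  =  59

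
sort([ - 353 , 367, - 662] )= [ - 662, - 353,367]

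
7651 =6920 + 731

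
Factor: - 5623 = - 5623^1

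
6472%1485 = 532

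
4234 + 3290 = 7524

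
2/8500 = 1/4250 = 0.00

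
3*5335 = 16005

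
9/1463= 9/1463 = 0.01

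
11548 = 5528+6020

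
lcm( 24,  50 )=600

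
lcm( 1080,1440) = 4320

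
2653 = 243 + 2410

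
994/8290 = 497/4145 = 0.12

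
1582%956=626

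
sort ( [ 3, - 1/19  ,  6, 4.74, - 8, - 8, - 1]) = [ - 8, - 8, - 1, - 1/19,  3,4.74, 6 ] 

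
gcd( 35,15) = 5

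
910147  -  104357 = 805790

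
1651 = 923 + 728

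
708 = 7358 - 6650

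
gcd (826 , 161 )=7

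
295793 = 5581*53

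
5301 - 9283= - 3982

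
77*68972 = 5310844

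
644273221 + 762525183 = 1406798404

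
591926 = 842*703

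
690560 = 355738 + 334822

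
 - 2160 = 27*(  -  80 ) 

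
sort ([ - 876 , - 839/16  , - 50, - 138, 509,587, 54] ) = [ - 876,-138 ,  -  839/16,-50,54 , 509, 587 ] 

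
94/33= 2 + 28/33=2.85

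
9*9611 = 86499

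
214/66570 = 107/33285 = 0.00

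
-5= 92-97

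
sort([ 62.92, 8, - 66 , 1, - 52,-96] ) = [ - 96, - 66,- 52 , 1,8, 62.92 ]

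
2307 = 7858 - 5551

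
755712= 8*94464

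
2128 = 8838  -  6710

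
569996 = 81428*7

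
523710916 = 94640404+429070512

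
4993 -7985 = -2992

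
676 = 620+56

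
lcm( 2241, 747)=2241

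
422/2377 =422/2377= 0.18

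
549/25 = 21+24/25 = 21.96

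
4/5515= 4/5515= 0.00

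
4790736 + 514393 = 5305129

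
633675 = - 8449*( - 75)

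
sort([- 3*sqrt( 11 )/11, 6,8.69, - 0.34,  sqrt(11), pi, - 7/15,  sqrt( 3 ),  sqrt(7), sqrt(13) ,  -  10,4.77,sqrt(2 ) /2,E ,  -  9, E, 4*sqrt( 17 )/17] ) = [- 10,  -  9 ,-3*sqrt( 11)/11, - 7/15,- 0.34, sqrt(2)/2,  4*sqrt(17)/17,  sqrt( 3 ), sqrt( 7), E, E,pi,sqrt( 11), sqrt(13),  4.77,6,8.69]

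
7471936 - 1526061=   5945875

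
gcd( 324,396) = 36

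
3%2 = 1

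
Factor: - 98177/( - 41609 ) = 31^1 * 3167^1*41609^( - 1 )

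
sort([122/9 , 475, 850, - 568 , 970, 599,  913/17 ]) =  [-568 , 122/9,  913/17 , 475,599,850,970] 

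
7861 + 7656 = 15517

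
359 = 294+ 65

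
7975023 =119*67017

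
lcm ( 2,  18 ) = 18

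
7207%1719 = 331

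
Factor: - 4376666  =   - 2^1*7^1*312619^1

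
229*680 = 155720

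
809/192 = 4+41/192  =  4.21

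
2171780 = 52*41765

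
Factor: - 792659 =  -7^1 * 17^1* 6661^1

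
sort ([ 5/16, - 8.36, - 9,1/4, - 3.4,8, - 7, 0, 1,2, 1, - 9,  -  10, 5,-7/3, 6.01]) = [ - 10, - 9, - 9, - 8.36, - 7, - 3.4,  -  7/3,0 , 1/4, 5/16, 1,  1,2,5, 6.01, 8 ] 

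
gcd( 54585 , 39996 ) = 9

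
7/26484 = 7/26484 = 0.00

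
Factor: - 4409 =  - 4409^1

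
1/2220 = 1/2220 =0.00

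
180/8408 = 45/2102 = 0.02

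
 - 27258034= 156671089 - 183929123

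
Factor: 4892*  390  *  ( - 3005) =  - 5733179400=-2^3 * 3^1*5^2*13^1*601^1*1223^1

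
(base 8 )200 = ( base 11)107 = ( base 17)79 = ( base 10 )128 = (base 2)10000000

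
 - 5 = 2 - 7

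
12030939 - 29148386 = - 17117447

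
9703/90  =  9703/90 = 107.81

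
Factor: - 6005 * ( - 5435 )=32637175=5^2*1087^1*1201^1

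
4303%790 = 353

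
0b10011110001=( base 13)764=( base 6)5505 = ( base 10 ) 1265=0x4f1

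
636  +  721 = 1357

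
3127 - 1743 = 1384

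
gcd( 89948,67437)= 1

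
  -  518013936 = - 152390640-365623296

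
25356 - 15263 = 10093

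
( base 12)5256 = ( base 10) 8994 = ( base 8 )21442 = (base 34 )7QI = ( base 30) 9TO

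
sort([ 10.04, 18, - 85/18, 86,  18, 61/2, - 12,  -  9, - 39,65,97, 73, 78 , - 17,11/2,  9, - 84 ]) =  [ - 84, - 39, - 17, - 12, - 9, - 85/18,  11/2, 9, 10.04, 18, 18,61/2, 65,73, 78, 86, 97 ] 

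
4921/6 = 820  +  1/6 = 820.17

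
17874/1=17874 = 17874.00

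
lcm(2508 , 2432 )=80256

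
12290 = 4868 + 7422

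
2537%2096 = 441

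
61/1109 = 61/1109 = 0.06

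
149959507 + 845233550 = 995193057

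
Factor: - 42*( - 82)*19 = 2^2*3^1*7^1*19^1*41^1 =65436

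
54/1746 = 3/97 = 0.03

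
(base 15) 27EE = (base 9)12648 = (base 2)10000101100101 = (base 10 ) 8549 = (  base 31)8ro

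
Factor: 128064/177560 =696/965 = 2^3*3^1*5^( - 1)*29^1*193^(  -  1)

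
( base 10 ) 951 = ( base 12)673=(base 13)582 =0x3B7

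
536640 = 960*559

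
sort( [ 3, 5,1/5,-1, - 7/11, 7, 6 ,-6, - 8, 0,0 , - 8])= [-8, - 8, - 6,  -  1, - 7/11, 0, 0, 1/5, 3, 5, 6, 7]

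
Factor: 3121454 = 2^1*7^1*59^1*3779^1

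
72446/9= 8049+5/9=8049.56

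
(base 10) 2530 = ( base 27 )3cj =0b100111100010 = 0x9e2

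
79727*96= 7653792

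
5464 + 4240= 9704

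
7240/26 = 3620/13 = 278.46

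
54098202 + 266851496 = 320949698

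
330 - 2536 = - 2206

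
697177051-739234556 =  - 42057505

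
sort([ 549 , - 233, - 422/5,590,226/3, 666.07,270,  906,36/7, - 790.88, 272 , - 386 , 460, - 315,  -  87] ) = [-790.88 , - 386 , - 315,- 233, - 87, - 422/5,36/7, 226/3, 270 , 272, 460 , 549, 590,666.07 , 906 ]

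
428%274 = 154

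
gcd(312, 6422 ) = 26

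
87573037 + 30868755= 118441792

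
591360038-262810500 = 328549538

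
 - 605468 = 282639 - 888107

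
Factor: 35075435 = 5^1*7015087^1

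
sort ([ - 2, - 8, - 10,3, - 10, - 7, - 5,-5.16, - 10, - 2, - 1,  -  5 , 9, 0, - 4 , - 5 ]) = [ - 10, -10, - 10 , - 8 , - 7, - 5.16,-5,-5, - 5, - 4 , - 2, - 2,-1 , 0,3, 9 ]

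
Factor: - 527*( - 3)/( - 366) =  - 2^( - 1 )*17^1*31^1*61^(-1) = -527/122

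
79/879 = 79/879 =0.09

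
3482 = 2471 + 1011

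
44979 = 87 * 517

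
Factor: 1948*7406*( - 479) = -6910479352 = - 2^3*7^1*23^2*479^1*487^1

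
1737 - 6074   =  -4337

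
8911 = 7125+1786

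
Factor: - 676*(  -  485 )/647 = 2^2*5^1 * 13^2*97^1*647^( - 1 )=   327860/647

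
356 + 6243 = 6599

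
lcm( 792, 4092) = 24552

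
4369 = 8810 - 4441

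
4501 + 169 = 4670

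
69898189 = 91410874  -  21512685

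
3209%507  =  167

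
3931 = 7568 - 3637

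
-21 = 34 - 55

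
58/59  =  58/59  =  0.98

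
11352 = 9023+2329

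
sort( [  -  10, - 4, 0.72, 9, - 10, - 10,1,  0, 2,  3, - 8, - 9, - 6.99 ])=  [ - 10, - 10,-10,  -  9, - 8, - 6.99, -4,0, 0.72,1,2,3,  9]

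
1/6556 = 1/6556 =0.00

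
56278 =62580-6302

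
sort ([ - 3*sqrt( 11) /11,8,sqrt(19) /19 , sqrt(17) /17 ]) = [ - 3*sqrt( 11 )/11,sqrt( 19 ) /19,sqrt ( 17 ) /17,8 ] 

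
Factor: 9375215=5^1*1875043^1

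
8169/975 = 2723/325 = 8.38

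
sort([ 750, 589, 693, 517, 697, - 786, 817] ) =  [-786, 517, 589, 693,697, 750, 817] 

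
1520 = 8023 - 6503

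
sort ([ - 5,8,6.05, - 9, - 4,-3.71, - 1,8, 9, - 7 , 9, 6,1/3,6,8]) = [ - 9 , - 7,- 5,-4, - 3.71,-1,1/3,6,6,6.05,8 , 8,  8, 9, 9]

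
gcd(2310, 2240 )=70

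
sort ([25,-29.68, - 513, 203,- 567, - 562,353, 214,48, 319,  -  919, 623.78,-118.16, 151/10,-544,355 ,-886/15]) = [ - 919, - 567,- 562,-544, - 513,-118.16,-886/15,- 29.68, 151/10, 25 , 48,203 , 214, 319,353, 355, 623.78] 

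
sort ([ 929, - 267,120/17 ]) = [ - 267,120/17, 929 ]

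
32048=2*16024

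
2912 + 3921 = 6833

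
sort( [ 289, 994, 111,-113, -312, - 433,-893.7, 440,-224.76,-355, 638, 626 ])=[ - 893.7, - 433, -355 , - 312,  -  224.76, -113, 111, 289,440,  626,  638,994]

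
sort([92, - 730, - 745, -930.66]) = [ - 930.66, - 745, -730, 92]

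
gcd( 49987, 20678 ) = 7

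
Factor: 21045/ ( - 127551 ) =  - 5^1 * 17^(  -  1 )*23^1*41^(  -  1) = - 115/697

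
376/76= 4  +  18/19  =  4.95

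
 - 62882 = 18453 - 81335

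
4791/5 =958 + 1/5 =958.20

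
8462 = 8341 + 121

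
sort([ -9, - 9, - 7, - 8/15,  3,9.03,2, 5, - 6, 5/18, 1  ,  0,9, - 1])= [ - 9, - 9 , -7 ,-6, - 1, - 8/15,0, 5/18,1,2,3, 5, 9,9.03]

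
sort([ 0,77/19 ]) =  [0,  77/19 ] 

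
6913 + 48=6961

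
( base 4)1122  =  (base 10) 90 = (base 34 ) 2m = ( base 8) 132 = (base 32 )2q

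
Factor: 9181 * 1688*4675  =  72450943400 = 2^3*5^2*11^1 * 17^1 * 211^1*9181^1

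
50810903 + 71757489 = 122568392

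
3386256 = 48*70547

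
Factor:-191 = -191^1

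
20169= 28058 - 7889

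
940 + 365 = 1305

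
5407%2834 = 2573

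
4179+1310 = 5489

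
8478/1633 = 5 + 313/1633 = 5.19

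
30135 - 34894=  - 4759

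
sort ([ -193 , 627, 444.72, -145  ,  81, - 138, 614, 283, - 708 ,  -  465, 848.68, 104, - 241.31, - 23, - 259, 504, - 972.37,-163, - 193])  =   [ - 972.37, -708,-465, - 259, - 241.31 , - 193, - 193, - 163, - 145, - 138, - 23,81, 104, 283, 444.72,  504,  614, 627, 848.68 ]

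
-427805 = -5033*85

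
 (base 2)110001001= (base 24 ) g9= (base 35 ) b8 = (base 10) 393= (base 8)611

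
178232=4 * 44558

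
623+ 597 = 1220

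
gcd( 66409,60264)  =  1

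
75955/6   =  75955/6 = 12659.17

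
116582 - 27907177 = - 27790595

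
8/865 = 8/865 = 0.01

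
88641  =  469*189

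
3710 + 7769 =11479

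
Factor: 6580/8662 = 2^1*5^1*7^1*47^1 * 61^(  -  1 )* 71^( - 1) = 3290/4331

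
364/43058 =182/21529= 0.01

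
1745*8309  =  14499205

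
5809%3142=2667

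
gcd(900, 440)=20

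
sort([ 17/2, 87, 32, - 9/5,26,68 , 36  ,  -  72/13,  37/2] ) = [ - 72/13, - 9/5,17/2, 37/2,26, 32, 36, 68, 87]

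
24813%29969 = 24813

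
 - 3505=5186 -8691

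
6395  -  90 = 6305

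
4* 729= 2916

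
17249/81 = 212 + 77/81 =212.95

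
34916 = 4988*7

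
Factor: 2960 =2^4*5^1 * 37^1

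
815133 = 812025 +3108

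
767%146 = 37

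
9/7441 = 9/7441= 0.00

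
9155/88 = 9155/88=104.03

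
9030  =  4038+4992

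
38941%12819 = 484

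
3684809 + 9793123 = 13477932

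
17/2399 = 17/2399 = 0.01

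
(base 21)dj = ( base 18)G4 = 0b100100100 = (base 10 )292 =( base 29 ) a2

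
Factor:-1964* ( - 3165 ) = 2^2*3^1* 5^1*211^1*491^1 = 6216060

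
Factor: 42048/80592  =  2^2  *  3^1 *23^ ( - 1)= 12/23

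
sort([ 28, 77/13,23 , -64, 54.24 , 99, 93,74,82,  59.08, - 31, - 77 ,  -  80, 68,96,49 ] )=[ - 80, - 77, - 64, -31,77/13, 23,28,  49, 54.24,  59.08,68  ,  74,  82,93, 96, 99 ] 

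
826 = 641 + 185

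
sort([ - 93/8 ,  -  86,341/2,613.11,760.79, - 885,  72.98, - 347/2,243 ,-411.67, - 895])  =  [ - 895, - 885, - 411.67, - 347/2, - 86 , - 93/8, 72.98, 341/2 , 243, 613.11,  760.79]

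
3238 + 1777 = 5015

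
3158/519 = 3158/519 = 6.08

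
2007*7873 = 15801111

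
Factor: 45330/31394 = 3^1*5^1*11^( - 1)* 1427^( - 1 )*1511^1 = 22665/15697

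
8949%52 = 5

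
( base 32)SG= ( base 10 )912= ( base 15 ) 40c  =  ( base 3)1020210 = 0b1110010000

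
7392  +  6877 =14269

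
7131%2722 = 1687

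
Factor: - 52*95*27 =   -  133380 = - 2^2*3^3*5^1*13^1*19^1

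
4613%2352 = 2261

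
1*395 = 395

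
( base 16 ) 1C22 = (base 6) 53202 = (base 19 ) 10I1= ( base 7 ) 26666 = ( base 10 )7202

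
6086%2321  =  1444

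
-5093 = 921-6014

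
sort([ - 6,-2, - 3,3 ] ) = [ - 6, - 3,  -  2, 3 ]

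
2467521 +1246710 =3714231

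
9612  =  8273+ 1339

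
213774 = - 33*( - 6478 ) 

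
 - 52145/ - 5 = 10429/1 = 10429.00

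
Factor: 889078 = 2^1*444539^1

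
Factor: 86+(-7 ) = 79 = 79^1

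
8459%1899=863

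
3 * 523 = 1569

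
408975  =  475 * 861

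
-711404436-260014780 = -971419216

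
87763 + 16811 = 104574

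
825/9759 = 275/3253 = 0.08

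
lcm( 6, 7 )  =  42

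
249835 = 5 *49967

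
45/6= 7 + 1/2 = 7.50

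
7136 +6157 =13293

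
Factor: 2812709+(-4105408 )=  - 1292699=- 101^1*12799^1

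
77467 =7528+69939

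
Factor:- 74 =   -  2^1 * 37^1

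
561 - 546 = 15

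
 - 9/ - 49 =9/49 = 0.18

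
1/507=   1/507 = 0.00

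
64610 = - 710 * ( - 91 ) 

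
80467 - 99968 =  - 19501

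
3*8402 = 25206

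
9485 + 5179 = 14664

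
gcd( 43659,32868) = 99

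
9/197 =9/197 = 0.05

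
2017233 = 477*4229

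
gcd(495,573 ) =3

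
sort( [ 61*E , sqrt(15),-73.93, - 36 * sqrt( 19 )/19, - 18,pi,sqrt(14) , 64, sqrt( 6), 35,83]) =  [-73.93,  -  18, - 36*sqrt ( 19)/19 , sqrt ( 6), pi , sqrt( 14),  sqrt(15),  35,64,83, 61*E ]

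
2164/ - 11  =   - 2164/11 = - 196.73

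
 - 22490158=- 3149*7142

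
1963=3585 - 1622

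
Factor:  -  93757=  - 29^1*53^1*61^1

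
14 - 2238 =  - 2224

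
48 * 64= 3072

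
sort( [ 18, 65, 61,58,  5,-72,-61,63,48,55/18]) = [ - 72,-61, 55/18,  5, 18,48,58, 61, 63, 65 ] 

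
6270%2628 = 1014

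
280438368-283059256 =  - 2620888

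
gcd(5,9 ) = 1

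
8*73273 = 586184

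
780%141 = 75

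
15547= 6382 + 9165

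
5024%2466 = 92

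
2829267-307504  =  2521763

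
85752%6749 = 4764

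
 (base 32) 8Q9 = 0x2349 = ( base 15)2a23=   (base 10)9033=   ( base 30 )a13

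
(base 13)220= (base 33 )B1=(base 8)554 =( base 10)364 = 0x16C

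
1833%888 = 57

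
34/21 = 34/21  =  1.62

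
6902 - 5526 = 1376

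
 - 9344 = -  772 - 8572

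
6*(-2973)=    - 17838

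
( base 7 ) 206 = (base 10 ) 104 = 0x68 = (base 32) 38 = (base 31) 3b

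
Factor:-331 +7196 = 6865 = 5^1*  1373^1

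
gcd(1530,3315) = 255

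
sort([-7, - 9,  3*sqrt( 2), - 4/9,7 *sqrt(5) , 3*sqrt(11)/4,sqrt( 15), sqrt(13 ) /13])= [ - 9, - 7, - 4/9 , sqrt (13 )/13, 3*sqrt(11)/4, sqrt ( 15), 3*sqrt( 2 ),7*sqrt(5)] 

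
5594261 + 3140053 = 8734314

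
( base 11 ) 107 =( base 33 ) 3t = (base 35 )3N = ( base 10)128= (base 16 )80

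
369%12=9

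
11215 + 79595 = 90810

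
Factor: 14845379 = 14845379^1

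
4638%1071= 354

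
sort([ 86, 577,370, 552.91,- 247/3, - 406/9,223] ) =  [ - 247/3, - 406/9,86, 223, 370, 552.91, 577]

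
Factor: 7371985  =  5^1*1474397^1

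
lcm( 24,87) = 696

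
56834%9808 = 7794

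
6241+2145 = 8386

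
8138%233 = 216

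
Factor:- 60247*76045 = - 4581483115= -  5^1*11^1*67^1 * 227^1*5477^1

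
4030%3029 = 1001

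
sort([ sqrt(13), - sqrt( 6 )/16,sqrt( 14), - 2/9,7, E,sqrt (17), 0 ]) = [-2/9, - sqrt( 6)/16,0,E , sqrt( 13), sqrt(14) , sqrt(17 ),7]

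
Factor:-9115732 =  - 2^2*499^1*4567^1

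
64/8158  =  32/4079 =0.01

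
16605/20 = 830 +1/4 = 830.25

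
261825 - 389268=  - 127443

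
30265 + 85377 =115642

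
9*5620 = 50580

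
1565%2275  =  1565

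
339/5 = 339/5 = 67.80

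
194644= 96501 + 98143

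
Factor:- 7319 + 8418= 7^1* 157^1 = 1099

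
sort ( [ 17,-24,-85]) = [-85,-24,17] 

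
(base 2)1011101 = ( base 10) 93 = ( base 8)135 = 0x5d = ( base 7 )162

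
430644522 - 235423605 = 195220917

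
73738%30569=12600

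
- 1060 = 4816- 5876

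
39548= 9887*4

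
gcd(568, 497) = 71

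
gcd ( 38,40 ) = 2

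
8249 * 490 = 4042010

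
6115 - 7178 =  - 1063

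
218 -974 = -756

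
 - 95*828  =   - 78660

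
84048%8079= 3258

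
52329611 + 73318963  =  125648574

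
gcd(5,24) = 1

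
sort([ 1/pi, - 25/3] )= [ - 25/3,1/pi ]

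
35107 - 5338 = 29769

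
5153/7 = 5153/7 = 736.14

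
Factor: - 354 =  - 2^1 * 3^1*59^1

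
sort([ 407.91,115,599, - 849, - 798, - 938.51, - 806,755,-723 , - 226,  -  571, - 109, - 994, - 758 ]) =[ - 994,  -  938.51, - 849,-806, - 798, - 758,-723, - 571,-226, - 109,115,  407.91,  599, 755 ]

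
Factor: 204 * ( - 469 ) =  -95676 = - 2^2*3^1 * 7^1*17^1 * 67^1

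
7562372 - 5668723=1893649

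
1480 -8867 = -7387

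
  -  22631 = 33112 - 55743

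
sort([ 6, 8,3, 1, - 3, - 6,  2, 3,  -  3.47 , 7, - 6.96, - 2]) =[ - 6.96,-6, - 3.47, -3, - 2, 1, 2, 3,3, 6,7,8 ]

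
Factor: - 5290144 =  - 2^5*165317^1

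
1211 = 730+481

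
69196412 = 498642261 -429445849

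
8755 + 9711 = 18466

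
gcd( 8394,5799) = 3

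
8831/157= 8831/157 = 56.25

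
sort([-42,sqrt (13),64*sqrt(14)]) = [ - 42,sqrt(13), 64 * sqrt( 14)]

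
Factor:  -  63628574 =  - 2^1  *  257^1 * 123791^1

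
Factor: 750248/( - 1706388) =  - 2^1 * 3^ ( - 1 )*53^( - 1)*191^1*491^1* 2683^( -1)  =  - 187562/426597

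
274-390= - 116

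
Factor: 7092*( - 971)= - 6886332= -  2^2*3^2*197^1*971^1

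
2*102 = 204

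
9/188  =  9/188 = 0.05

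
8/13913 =8/13913  =  0.00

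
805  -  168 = 637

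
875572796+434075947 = 1309648743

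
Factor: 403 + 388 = 791 = 7^1*113^1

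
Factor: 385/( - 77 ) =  - 5^1 = - 5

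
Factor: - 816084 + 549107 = -266977 = - 266977^1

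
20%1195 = 20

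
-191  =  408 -599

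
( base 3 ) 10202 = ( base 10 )101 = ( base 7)203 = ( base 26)3n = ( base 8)145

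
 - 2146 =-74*29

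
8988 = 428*21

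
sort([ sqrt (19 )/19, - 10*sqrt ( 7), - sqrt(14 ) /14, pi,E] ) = [  -  10*sqrt( 7 ), - sqrt(14)/14, sqrt(19)/19 , E, pi ]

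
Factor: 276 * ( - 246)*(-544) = 36935424 = 2^8*3^2*17^1*23^1*  41^1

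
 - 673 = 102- 775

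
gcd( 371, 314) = 1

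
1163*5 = 5815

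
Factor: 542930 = 2^1*5^1*54293^1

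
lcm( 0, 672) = 0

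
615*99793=61372695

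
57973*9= 521757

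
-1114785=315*( - 3539)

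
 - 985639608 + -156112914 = - 1141752522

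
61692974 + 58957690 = 120650664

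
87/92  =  87/92 = 0.95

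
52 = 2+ 50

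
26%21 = 5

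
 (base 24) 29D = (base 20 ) 391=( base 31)1DH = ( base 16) 565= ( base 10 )1381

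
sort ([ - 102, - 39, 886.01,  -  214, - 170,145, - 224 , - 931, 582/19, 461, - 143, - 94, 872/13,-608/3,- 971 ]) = [ - 971, - 931, - 224, - 214, - 608/3,-170 , - 143, - 102, - 94, - 39, 582/19,872/13, 145, 461,  886.01]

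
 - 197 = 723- 920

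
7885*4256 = 33558560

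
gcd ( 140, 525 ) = 35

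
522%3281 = 522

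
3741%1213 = 102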